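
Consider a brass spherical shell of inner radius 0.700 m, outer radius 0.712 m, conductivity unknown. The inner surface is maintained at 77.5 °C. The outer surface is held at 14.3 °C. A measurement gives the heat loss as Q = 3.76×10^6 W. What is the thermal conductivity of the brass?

k = 114 W/m·K

ΣR = ΔT/Q = |77.5 − 14.3|/3.76×10^6 = 1.681×10^-5 K/W
(1/r₁−1/r₂)/(4πk) = 1.681×10^-5 ⇒ k = 0.02408/(4π·1.681×10^-5) = 114 W/m·K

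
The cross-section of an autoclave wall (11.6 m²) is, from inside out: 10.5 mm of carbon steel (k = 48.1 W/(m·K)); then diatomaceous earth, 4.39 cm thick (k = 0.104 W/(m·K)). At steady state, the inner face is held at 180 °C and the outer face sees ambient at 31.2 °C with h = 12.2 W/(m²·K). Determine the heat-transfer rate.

Q = 3420 W

Treat each layer as a resistance in series:
  R_carbon steel = L/(kA) = 0.0105/(48.1·11.6) = 1.882×10^-5 K/W
  R_diatomaceous earth = L/(kA) = 0.0439/(0.104·11.6) = 0.03639 K/W
  R_conv,out = 1/(hA) = 1/(12.2·11.6) = 0.007066 K/W
ΣR = 1.882×10^-5 + 0.03639 + 0.007066 = 0.04347 K/W
Q = ΔT/ΣR = (180 °C − 31.2 °C)/0.04347 = 3420 W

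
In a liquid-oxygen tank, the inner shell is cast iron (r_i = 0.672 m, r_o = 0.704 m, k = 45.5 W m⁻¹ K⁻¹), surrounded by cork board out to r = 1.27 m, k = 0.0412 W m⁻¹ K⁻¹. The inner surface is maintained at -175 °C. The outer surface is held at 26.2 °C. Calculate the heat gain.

Resistance network (inner→outer):
  R_cast iron = (1/0.672 − 1/0.704)/(4πk) = 0.06764/(4π·45.5) = 1.183×10^-4 K/W
  R_cork board = (1/0.704 − 1/1.27)/(4πk) = 0.6331/(4π·0.0412) = 1.223 K/W
ΣR = 1.183×10^-4 + 1.223 = 1.223 K/W
Q = ΔT/ΣR = (-175 °C − 26.2 °C)/1.223 = -165 W
(Negative Q ⇒ heat flows inward; heat gain = 165 W.)

Q = 165 W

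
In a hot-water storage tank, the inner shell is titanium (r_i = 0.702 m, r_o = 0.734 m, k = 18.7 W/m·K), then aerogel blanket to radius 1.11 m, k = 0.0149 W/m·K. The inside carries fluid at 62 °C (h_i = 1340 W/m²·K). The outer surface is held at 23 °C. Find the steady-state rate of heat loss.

Q = 15.8 W

Series thermal resistances, inner to outer:
  R_conv,in = 1/(4πr²h) = 1/(4π·0.702²·1340) = 1.205×10^-4 K/W
  R_titanium = (1/0.702 − 1/0.734)/(4πk) = 0.06210/(4π·18.7) = 2.643×10^-4 K/W
  R_aerogel blanket = (1/0.734 − 1/1.11)/(4πk) = 0.4615/(4π·0.0149) = 2.465 K/W
ΣR = 1.205×10^-4 + 2.643×10^-4 + 2.465 = 2.465 K/W
Q = ΔT/ΣR = (62 °C − 23 °C)/2.465 = 15.8 W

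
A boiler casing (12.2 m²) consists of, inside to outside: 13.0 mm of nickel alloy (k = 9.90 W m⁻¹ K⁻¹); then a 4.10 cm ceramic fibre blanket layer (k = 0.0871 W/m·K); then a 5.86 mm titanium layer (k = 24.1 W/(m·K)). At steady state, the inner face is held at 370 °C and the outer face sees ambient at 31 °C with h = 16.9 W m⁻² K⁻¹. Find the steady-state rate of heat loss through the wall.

Q = 7780 W

Series thermal resistances, inner to outer:
  R_nickel alloy = L/(kA) = 0.0130/(9.90·12.2) = 1.076×10^-4 K/W
  R_ceramic fibre blanket = L/(kA) = 0.0410/(0.0871·12.2) = 0.03858 K/W
  R_titanium = L/(kA) = 0.00586/(24.1·12.2) = 1.993×10^-5 K/W
  R_conv,out = 1/(hA) = 1/(16.9·12.2) = 0.004850 K/W
ΣR = 1.076×10^-4 + 0.03858 + 1.993×10^-5 + 0.004850 = 0.04356 K/W
Q = ΔT/ΣR = (370 °C − 31 °C)/0.04356 = 7780 W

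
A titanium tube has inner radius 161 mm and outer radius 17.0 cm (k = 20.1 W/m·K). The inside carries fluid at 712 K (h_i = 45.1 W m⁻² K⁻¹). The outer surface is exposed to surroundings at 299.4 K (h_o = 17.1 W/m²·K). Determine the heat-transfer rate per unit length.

Q' = 5350 W/m

Treat each layer as a resistance in series:
  R'_conv,in = 1/(2πr h) = 1/(2π·0.161·45.1) = 0.02192 m·K/W
  R'_titanium = ln(0.170/0.161)/(2πk) = 0.05439/(2π·20.1) = 4.307×10^-4 m·K/W
  R'_conv,out = 1/(2πr h) = 1/(2π·0.170·17.1) = 0.05475 m·K/W
ΣR = 0.02192 + 4.307×10^-4 + 0.05475 = 0.07710 m·K/W
Q' = ΔT/ΣR = (712 K − 299.4 K)/0.07710 = 5350 W/m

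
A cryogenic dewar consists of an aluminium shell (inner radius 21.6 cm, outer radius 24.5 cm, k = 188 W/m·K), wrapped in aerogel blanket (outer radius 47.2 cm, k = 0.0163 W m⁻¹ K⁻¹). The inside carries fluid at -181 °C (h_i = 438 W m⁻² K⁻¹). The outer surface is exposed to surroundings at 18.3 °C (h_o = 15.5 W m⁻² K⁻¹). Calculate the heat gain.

Q = 20.7 W

Series thermal resistances, inner to outer:
  R_conv,in = 1/(4πr²h) = 1/(4π·0.216²·438) = 0.003894 K/W
  R_aluminium = (1/0.216 − 1/0.245)/(4πk) = 0.5480/(4π·188) = 2.320×10^-4 K/W
  R_aerogel blanket = (1/0.245 − 1/0.472)/(4πk) = 1.963/(4π·0.0163) = 9.583 K/W
  R_conv,out = 1/(4πr²h) = 1/(4π·0.472²·15.5) = 0.02304 K/W
ΣR = 0.003894 + 2.320×10^-4 + 9.583 + 0.02304 = 9.610 K/W
Q = ΔT/ΣR = (-181 °C − 18.3 °C)/9.610 = -20.7 W
(Negative Q ⇒ heat flows inward; heat gain = 20.7 W.)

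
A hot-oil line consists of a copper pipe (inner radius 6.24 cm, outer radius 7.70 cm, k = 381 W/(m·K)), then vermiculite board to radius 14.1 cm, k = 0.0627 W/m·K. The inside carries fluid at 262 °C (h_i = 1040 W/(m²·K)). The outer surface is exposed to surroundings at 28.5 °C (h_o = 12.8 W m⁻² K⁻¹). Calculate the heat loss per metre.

Treat each layer as a resistance in series:
  R'_conv,in = 1/(2πr h) = 1/(2π·0.0624·1040) = 0.002452 m·K/W
  R'_copper = ln(0.0770/0.0624)/(2πk) = 0.2102/(2π·381) = 8.782×10^-5 m·K/W
  R'_vermiculite board = ln(0.141/0.0770)/(2πk) = 0.6050/(2π·0.0627) = 1.536 m·K/W
  R'_conv,out = 1/(2πr h) = 1/(2π·0.141·12.8) = 0.08818 m·K/W
ΣR = 0.002452 + 8.782×10^-5 + 1.536 + 0.08818 = 1.627 m·K/W
Q' = ΔT/ΣR = (262 °C − 28.5 °C)/1.627 = 144 W/m

Q' = 144 W/m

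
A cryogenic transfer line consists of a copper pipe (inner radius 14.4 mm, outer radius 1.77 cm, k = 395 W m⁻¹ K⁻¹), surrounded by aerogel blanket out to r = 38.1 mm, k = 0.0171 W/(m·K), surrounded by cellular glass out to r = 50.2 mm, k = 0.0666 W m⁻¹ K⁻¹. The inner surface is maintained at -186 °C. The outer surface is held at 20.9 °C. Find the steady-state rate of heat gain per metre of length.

Resistance network (inner→outer):
  R'_copper = ln(0.0177/0.0144)/(2πk) = 0.2063/(2π·395) = 8.314×10^-5 m·K/W
  R'_aerogel blanket = ln(0.0381/0.0177)/(2πk) = 0.7666/(2π·0.0171) = 7.135 m·K/W
  R'_cellular glass = ln(0.0502/0.0381)/(2πk) = 0.2758/(2π·0.0666) = 0.6591 m·K/W
ΣR = 8.314×10^-5 + 7.135 + 0.6591 = 7.794 m·K/W
Q' = ΔT/ΣR = (-186 °C − 20.9 °C)/7.794 = -26.5 W/m
(Negative Q' ⇒ heat flows inward; heat gain = 26.5 W/m.)

Q' = 26.5 W/m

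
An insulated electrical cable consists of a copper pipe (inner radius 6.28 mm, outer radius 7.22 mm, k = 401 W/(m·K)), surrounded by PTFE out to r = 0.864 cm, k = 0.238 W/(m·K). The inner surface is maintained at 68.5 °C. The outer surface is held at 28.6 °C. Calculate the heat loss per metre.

Q' = 332 W/m

Treat each layer as a resistance in series:
  R'_copper = ln(0.00722/0.00628)/(2πk) = 0.1395/(2π·401) = 5.536×10^-5 m·K/W
  R'_PTFE = ln(0.00864/0.00722)/(2πk) = 0.1795/(2π·0.238) = 0.1201 m·K/W
ΣR = 5.536×10^-5 + 0.1201 = 0.1202 m·K/W
Q' = ΔT/ΣR = (68.5 °C − 28.6 °C)/0.1202 = 332 W/m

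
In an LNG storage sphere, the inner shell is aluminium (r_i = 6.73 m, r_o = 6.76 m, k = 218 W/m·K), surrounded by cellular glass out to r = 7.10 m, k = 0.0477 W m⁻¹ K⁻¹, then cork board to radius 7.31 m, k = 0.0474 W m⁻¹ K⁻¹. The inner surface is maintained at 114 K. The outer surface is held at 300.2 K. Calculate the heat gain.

Treat each layer as a resistance in series:
  R_aluminium = (1/6.73 − 1/6.76)/(4πk) = 6.594×10^-4/(4π·218) = 2.407×10^-7 K/W
  R_cellular glass = (1/6.76 − 1/7.10)/(4πk) = 0.007084/(4π·0.0477) = 0.01182 K/W
  R_cork board = (1/7.10 − 1/7.31)/(4πk) = 0.004046/(4π·0.0474) = 0.006793 K/W
ΣR = 2.407×10^-7 + 0.01182 + 0.006793 = 0.01861 K/W
Q = ΔT/ΣR = (114 K − 300.2 K)/0.01861 = -10000 W
(Negative Q ⇒ heat flows inward; heat gain = 10000 W.)

Q = 10.0 kW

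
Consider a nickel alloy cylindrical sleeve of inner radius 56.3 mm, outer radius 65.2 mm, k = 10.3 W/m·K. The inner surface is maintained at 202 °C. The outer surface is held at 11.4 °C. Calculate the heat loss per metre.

Q' = 84000 W/m

Q' = 2πk·ΔT/ln(r₂/r₁) = 2π × 10.3 × 190.6 / ln(0.0652/0.0563) = 84000 W/m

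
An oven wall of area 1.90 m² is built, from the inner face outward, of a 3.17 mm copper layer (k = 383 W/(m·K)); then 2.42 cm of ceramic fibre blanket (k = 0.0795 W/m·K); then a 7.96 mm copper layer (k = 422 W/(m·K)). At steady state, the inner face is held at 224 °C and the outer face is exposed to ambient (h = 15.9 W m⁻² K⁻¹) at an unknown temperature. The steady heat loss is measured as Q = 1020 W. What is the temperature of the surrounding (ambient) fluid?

Series resistances:
  R_copper = L/(kA) = 0.00317/(383·1.90) = 4.356×10^-6 K/W
  R_ceramic fibre blanket = L/(kA) = 0.0242/(0.0795·1.90) = 0.1602 K/W
  R_copper = L/(kA) = 0.00796/(422·1.90) = 9.928×10^-6 K/W
  R_conv,out = 1/(hA) = 1/(15.9·1.90) = 0.03310 K/W
ΣR = 0.1933 K/W
ΔT = Q·ΣR = 1020 × 0.1933 = 197.2 K
Heat flows outward, so T_out = T_in − ΔT = 224 − 197.2 = 26.8 °C

T_out = 26.8 °C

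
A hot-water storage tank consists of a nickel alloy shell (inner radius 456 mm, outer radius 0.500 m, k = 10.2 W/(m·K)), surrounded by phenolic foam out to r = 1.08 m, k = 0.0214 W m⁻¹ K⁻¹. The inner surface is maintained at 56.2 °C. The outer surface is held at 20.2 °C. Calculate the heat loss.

Q = 9.01 W

Treat each layer as a resistance in series:
  R_nickel alloy = (1/0.456 − 1/0.500)/(4πk) = 0.1930/(4π·10.2) = 0.001506 K/W
  R_phenolic foam = (1/0.500 − 1/1.08)/(4πk) = 1.074/(4π·0.0214) = 3.994 K/W
ΣR = 0.001506 + 3.994 = 3.996 K/W
Q = ΔT/ΣR = (56.2 °C − 20.2 °C)/3.996 = 9.01 W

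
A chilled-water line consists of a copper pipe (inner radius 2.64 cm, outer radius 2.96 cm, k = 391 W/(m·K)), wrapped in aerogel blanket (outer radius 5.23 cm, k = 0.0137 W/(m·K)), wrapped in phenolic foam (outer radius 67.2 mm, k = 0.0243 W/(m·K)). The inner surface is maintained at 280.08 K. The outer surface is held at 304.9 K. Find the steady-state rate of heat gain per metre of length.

Q' = 3.01 W/m

Treat each layer as a resistance in series:
  R'_copper = ln(0.0296/0.0264)/(2πk) = 0.1144/(2π·391) = 4.657×10^-5 m·K/W
  R'_aerogel blanket = ln(0.0523/0.0296)/(2πk) = 0.5692/(2π·0.0137) = 6.613 m·K/W
  R'_phenolic foam = ln(0.0672/0.0523)/(2πk) = 0.2507/(2π·0.0243) = 1.642 m·K/W
ΣR = 4.657×10^-5 + 6.613 + 1.642 = 8.255 m·K/W
Q' = ΔT/ΣR = (280.08 K − 304.9 K)/8.255 = -3.01 W/m
(Negative Q' ⇒ heat flows inward; heat gain = 3.01 W/m.)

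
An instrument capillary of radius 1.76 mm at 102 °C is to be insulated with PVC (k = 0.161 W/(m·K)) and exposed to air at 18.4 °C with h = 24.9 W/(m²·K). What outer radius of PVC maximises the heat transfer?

r_cr = 0.647 cm

For a cylinder, r_cr = k_ins/h = 0.161/24.9 = 0.00647 m = 0.647 cm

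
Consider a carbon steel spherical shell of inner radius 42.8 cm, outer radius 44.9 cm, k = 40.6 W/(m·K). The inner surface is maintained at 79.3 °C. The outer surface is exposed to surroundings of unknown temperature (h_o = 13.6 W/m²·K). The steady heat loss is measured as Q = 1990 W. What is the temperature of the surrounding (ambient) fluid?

Series resistances:
  R_carbon steel = (1/0.428 − 1/0.449)/(4πk) = 0.1093/(4π·40.6) = 2.142×10^-4 K/W
  R_conv,out = 1/(4πr²h) = 1/(4π·0.449²·13.6) = 0.02902 K/W
ΣR = 0.02924 K/W
ΔT = Q·ΣR = 1990 × 0.02924 = 58.19 K
Heat flows outward, so T_out = T_in − ΔT = 79.3 − 58.19 = 21.1 °C

T_out = 21.1 °C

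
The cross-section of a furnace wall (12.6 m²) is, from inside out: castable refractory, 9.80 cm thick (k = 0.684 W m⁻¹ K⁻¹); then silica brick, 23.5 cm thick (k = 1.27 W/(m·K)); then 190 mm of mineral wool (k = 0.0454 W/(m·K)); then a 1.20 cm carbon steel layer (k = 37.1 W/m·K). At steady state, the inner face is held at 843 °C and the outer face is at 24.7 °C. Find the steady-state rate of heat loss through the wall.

Resistance network (inner→outer):
  R_castable refractory = L/(kA) = 0.0980/(0.684·12.6) = 0.01137 K/W
  R_silica brick = L/(kA) = 0.235/(1.27·12.6) = 0.01469 K/W
  R_mineral wool = L/(kA) = 0.190/(0.0454·12.6) = 0.3321 K/W
  R_carbon steel = L/(kA) = 0.0120/(37.1·12.6) = 2.567×10^-5 K/W
ΣR = 0.01137 + 0.01469 + 0.3321 + 2.567×10^-5 = 0.3582 K/W
Q = ΔT/ΣR = (843 °C − 24.7 °C)/0.3582 = 2280 W

Q = 2.28 kW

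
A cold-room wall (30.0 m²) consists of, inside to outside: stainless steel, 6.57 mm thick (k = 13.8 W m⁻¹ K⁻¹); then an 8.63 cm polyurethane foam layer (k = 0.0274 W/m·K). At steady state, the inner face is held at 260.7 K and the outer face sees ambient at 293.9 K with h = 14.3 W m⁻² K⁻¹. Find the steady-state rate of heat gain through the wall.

Resistance network (inner→outer):
  R_stainless steel = L/(kA) = 0.00657/(13.8·30.0) = 1.587×10^-5 K/W
  R_polyurethane foam = L/(kA) = 0.0863/(0.0274·30.0) = 0.1050 K/W
  R_conv,out = 1/(hA) = 1/(14.3·30.0) = 0.002331 K/W
ΣR = 1.587×10^-5 + 0.1050 + 0.002331 = 0.1073 K/W
Q = ΔT/ΣR = (260.7 K − 293.9 K)/0.1073 = -309 W
(Negative Q ⇒ heat flows inward; heat gain = 309 W.)

Q = 309 W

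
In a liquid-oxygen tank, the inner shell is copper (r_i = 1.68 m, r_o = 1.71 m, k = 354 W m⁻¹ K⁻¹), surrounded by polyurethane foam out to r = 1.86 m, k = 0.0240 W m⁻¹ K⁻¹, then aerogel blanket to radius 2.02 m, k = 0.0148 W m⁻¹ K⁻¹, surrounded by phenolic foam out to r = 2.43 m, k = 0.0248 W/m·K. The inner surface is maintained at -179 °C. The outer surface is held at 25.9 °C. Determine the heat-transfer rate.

Series thermal resistances, inner to outer:
  R_copper = (1/1.68 − 1/1.71)/(4πk) = 0.01044/(4π·354) = 2.347×10^-6 K/W
  R_polyurethane foam = (1/1.71 − 1/1.86)/(4πk) = 0.04716/(4π·0.0240) = 0.1564 K/W
  R_aerogel blanket = (1/1.86 − 1/2.02)/(4πk) = 0.04258/(4π·0.0148) = 0.2290 K/W
  R_phenolic foam = (1/2.02 − 1/2.43)/(4πk) = 0.08353/(4π·0.0248) = 0.2680 K/W
ΣR = 2.347×10^-6 + 0.1564 + 0.2290 + 0.2680 = 0.6534 K/W
Q = ΔT/ΣR = (-179 °C − 25.9 °C)/0.6534 = -314 W
(Negative Q ⇒ heat flows inward; heat gain = 314 W.)

Q = 314 W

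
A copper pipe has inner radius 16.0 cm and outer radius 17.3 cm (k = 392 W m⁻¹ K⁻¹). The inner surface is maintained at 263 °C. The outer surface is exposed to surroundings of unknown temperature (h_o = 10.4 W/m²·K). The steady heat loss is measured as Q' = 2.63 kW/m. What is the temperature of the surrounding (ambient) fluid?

T_out = 30.3 °C

Sum the resistances:
  R'_copper = ln(0.173/0.160)/(2πk) = 0.07812/(2π·392) = 3.172×10^-5 m·K/W
  R'_conv,out = 1/(2πr h) = 1/(2π·0.173·10.4) = 0.08846 m·K/W
ΣR = 0.08849 m·K/W
ΔT = Q'·ΣR = 2630 × 0.08849 = 232.7 K
Heat flows outward, so T_out = T_in − ΔT = 263 − 232.7 = 30.3 °C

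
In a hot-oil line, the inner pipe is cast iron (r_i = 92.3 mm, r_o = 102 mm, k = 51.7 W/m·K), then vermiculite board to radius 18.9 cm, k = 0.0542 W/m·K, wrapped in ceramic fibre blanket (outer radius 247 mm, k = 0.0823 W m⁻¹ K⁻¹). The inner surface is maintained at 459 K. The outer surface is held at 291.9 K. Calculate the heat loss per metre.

Resistance network (inner→outer):
  R'_cast iron = ln(0.102/0.0923)/(2πk) = 0.09993/(2π·51.7) = 3.076×10^-4 m·K/W
  R'_vermiculite board = ln(0.189/0.102)/(2πk) = 0.6168/(2π·0.0542) = 1.811 m·K/W
  R'_ceramic fibre blanket = ln(0.247/0.189)/(2πk) = 0.2676/(2π·0.0823) = 0.5176 m·K/W
ΣR = 3.076×10^-4 + 1.811 + 0.5176 = 2.329 m·K/W
Q' = ΔT/ΣR = (459 K − 291.9 K)/2.329 = 71.7 W/m

Q' = 71.7 W/m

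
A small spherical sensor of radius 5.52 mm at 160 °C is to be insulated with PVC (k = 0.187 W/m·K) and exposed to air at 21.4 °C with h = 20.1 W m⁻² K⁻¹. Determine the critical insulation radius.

r_cr = 1.86 cm

For a sphere, r_cr = 2k_ins/h = 2·0.187/20.1 = 0.0186 m = 1.86 cm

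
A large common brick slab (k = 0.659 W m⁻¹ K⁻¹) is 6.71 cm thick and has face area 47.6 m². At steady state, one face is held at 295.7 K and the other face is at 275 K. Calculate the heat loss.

Q = kA·ΔT/L = 0.659 × 47.6 × |295.7 K − 275 K| / 0.0671 = 9680 W

Q = 9.68 kW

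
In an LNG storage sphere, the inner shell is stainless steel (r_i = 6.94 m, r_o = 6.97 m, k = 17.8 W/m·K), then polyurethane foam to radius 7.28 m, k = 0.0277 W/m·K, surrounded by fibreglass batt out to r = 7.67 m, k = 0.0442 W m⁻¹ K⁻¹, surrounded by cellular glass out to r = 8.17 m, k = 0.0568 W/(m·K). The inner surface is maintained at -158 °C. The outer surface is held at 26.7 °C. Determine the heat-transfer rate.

Series thermal resistances, inner to outer:
  R_stainless steel = (1/6.94 − 1/6.97)/(4πk) = 6.202×10^-4/(4π·17.8) = 2.773×10^-6 K/W
  R_polyurethane foam = (1/6.97 − 1/7.28)/(4πk) = 0.006109/(4π·0.0277) = 0.01755 K/W
  R_fibreglass batt = (1/7.28 − 1/7.67)/(4πk) = 0.006985/(4π·0.0442) = 0.01257 K/W
  R_cellular glass = (1/7.67 − 1/8.17)/(4πk) = 0.007979/(4π·0.0568) = 0.01118 K/W
ΣR = 2.773×10^-6 + 0.01755 + 0.01257 + 0.01118 = 0.04130 K/W
Q = ΔT/ΣR = (-158 °C − 26.7 °C)/0.04130 = -4470 W
(Negative Q ⇒ heat flows inward; heat gain = 4470 W.)

Q = 4470 W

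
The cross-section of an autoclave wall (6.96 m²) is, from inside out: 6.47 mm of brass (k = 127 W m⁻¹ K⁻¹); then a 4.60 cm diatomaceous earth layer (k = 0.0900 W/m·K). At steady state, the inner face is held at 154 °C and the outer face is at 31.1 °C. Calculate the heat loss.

Resistance network (inner→outer):
  R_brass = L/(kA) = 0.00647/(127·6.96) = 7.320×10^-6 K/W
  R_diatomaceous earth = L/(kA) = 0.0460/(0.0900·6.96) = 0.07344 K/W
ΣR = 7.320×10^-6 + 0.07344 = 0.07345 K/W
Q = ΔT/ΣR = (154 °C − 31.1 °C)/0.07345 = 1670 W

Q = 1670 W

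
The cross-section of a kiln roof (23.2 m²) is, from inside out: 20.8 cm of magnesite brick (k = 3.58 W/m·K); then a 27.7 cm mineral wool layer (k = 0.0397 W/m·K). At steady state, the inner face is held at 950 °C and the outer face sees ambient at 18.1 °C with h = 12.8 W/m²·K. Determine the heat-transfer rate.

Q = 3.04 kW

Series thermal resistances, inner to outer:
  R_magnesite brick = L/(kA) = 0.208/(3.58·23.2) = 0.002504 K/W
  R_mineral wool = L/(kA) = 0.277/(0.0397·23.2) = 0.3007 K/W
  R_conv,out = 1/(hA) = 1/(12.8·23.2) = 0.003367 K/W
ΣR = 0.002504 + 0.3007 + 0.003367 = 0.3066 K/W
Q = ΔT/ΣR = (950 °C − 18.1 °C)/0.3066 = 3040 W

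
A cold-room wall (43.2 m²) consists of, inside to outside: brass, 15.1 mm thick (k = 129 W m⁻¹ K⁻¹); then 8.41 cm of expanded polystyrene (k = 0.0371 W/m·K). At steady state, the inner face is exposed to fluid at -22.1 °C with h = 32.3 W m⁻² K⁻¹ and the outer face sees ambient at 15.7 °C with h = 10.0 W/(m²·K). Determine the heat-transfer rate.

Q = 681 W

Series thermal resistances, inner to outer:
  R_conv,in = 1/(hA) = 1/(32.3·43.2) = 7.167×10^-4 K/W
  R_brass = L/(kA) = 0.0151/(129·43.2) = 2.710×10^-6 K/W
  R_expanded polystyrene = L/(kA) = 0.0841/(0.0371·43.2) = 0.05247 K/W
  R_conv,out = 1/(hA) = 1/(10.0·43.2) = 0.002315 K/W
ΣR = 7.167×10^-4 + 2.710×10^-6 + 0.05247 + 0.002315 = 0.05550 K/W
Q = ΔT/ΣR = (-22.1 °C − 15.7 °C)/0.05550 = -681 W
(Negative Q ⇒ heat flows inward; heat gain = 681 W.)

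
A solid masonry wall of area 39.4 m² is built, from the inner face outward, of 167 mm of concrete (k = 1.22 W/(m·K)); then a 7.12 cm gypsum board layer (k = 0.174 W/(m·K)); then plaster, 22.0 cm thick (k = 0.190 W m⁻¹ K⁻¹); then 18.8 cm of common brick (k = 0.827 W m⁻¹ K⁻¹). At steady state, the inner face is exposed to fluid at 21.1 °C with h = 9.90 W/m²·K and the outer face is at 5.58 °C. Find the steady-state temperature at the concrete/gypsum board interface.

Series thermal resistances, inner to outer:
  R_conv,in = 1/(hA) = 1/(9.90·39.4) = 0.002564 K/W
  R_concrete = L/(kA) = 0.167/(1.22·39.4) = 0.003474 K/W
  R_gypsum board = L/(kA) = 0.0712/(0.174·39.4) = 0.01039 K/W
  R_plaster = L/(kA) = 0.220/(0.190·39.4) = 0.02939 K/W
  R_common brick = L/(kA) = 0.188/(0.827·39.4) = 0.005770 K/W
ΣR = 0.002564 + 0.003474 + 0.01039 + 0.02939 + 0.005770 = 0.05159 K/W
Q = ΔT/ΣR = (21.1 °C − 5.58 °C)/0.05159 = 300.8 W
From the inner boundary to the concrete/gypsum board interface, ΣR_partial = 0.006038 K/W.
T_interface = T_in − Q·ΣR_partial = 21.1 °C − (300.8)(0.006038) = 19.3 °C

T = 19.3 °C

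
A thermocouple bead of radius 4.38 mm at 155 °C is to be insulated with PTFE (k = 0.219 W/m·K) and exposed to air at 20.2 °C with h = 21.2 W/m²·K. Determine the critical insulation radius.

For a sphere, r_cr = 2k_ins/h = 2·0.219/21.2 = 0.0207 m = 2.07 cm

r_cr = 2.07 cm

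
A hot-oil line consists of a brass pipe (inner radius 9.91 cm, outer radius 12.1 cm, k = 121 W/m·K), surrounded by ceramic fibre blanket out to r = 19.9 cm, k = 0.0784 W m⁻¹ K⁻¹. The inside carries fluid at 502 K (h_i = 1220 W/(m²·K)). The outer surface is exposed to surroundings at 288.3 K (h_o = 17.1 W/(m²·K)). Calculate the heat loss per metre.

Series thermal resistances, inner to outer:
  R'_conv,in = 1/(2πr h) = 1/(2π·0.0991·1220) = 0.001316 m·K/W
  R'_brass = ln(0.121/0.0991)/(2πk) = 0.1997/(2π·121) = 2.626×10^-4 m·K/W
  R'_ceramic fibre blanket = ln(0.199/0.121)/(2πk) = 0.4975/(2π·0.0784) = 1.010 m·K/W
  R'_conv,out = 1/(2πr h) = 1/(2π·0.199·17.1) = 0.04677 m·K/W
ΣR = 0.001316 + 2.626×10^-4 + 1.010 + 0.04677 = 1.058 m·K/W
Q' = ΔT/ΣR = (502 K − 288.3 K)/1.058 = 202 W/m

Q' = 202 W/m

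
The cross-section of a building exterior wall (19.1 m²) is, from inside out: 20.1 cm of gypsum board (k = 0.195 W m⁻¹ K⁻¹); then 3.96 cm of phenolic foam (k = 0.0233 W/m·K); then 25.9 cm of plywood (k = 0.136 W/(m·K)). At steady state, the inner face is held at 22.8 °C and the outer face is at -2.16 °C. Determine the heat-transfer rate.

Q = 103 W

Treat each layer as a resistance in series:
  R_gypsum board = L/(kA) = 0.201/(0.195·19.1) = 0.05397 K/W
  R_phenolic foam = L/(kA) = 0.0396/(0.0233·19.1) = 0.08898 K/W
  R_plywood = L/(kA) = 0.259/(0.136·19.1) = 0.09971 K/W
ΣR = 0.05397 + 0.08898 + 0.09971 = 0.2427 K/W
Q = ΔT/ΣR = (22.8 °C − -2.16 °C)/0.2427 = 103 W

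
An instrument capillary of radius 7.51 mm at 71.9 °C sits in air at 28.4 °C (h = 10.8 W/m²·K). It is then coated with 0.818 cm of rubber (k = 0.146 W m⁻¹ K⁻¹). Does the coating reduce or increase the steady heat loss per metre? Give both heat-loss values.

increases: 22.2 → 25.0 W/m

Critical radius for a cylinder: r_cr = k/h = 0.0135 m = 1.35 cm.
Outer radius after coating: r₂ = 0.00751 + 0.00818 = 0.01569 m.
r₁ < r_cr < r₂: heat loss rises to a maximum at r_cr then falls. Whether the coating helps depends on whether Q(r₂) has dropped back below Q(r₁).
Bare: R = 1/(2πr₁h) = 1.962 m·K/W; Q = 43.5/1.962 = 22.2 W/m.
Coated: R = R_cond + R_conv = 1.742 m·K/W; Q = 43.5/1.742 = 25.0 W/m.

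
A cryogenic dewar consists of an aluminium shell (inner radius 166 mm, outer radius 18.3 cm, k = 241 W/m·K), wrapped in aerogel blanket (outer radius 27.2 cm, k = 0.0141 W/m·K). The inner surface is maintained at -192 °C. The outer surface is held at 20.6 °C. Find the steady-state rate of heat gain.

Q = 21.1 W

Treat each layer as a resistance in series:
  R_aluminium = (1/0.166 − 1/0.183)/(4πk) = 0.5596/(4π·241) = 1.848×10^-4 K/W
  R_aerogel blanket = (1/0.183 − 1/0.272)/(4πk) = 1.788/(4π·0.0141) = 10.09 K/W
ΣR = 1.848×10^-4 + 10.09 = 10.09 K/W
Q = ΔT/ΣR = (-192 °C − 20.6 °C)/10.09 = -21.1 W
(Negative Q ⇒ heat flows inward; heat gain = 21.1 W.)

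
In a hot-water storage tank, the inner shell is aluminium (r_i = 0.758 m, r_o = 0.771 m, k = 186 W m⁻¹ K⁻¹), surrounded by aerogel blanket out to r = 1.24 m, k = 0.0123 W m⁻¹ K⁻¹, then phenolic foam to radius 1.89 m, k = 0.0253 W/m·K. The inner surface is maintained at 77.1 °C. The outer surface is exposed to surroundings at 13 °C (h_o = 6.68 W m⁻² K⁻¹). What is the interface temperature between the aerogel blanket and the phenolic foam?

T = 26.9 °C

Resistance network (inner→outer):
  R_aluminium = (1/0.758 − 1/0.771)/(4πk) = 0.02224/(4π·186) = 9.517×10^-6 K/W
  R_aerogel blanket = (1/0.771 − 1/1.24)/(4πk) = 0.4906/(4π·0.0123) = 3.174 K/W
  R_phenolic foam = (1/1.24 − 1/1.89)/(4πk) = 0.2774/(4π·0.0253) = 0.8724 K/W
  R_conv,out = 1/(4πr²h) = 1/(4π·1.89²·6.68) = 0.003335 K/W
ΣR = 9.517×10^-6 + 3.174 + 0.8724 + 0.003335 = 4.050 K/W
Q = ΔT/ΣR = (77.1 °C − 13 °C)/4.050 = 15.83 W
From the inner boundary to the aerogel blanket/phenolic foam interface, ΣR_partial = 3.174 K/W.
T_interface = T_in − Q·ΣR_partial = 77.1 °C − (15.83)(3.174) = 26.9 °C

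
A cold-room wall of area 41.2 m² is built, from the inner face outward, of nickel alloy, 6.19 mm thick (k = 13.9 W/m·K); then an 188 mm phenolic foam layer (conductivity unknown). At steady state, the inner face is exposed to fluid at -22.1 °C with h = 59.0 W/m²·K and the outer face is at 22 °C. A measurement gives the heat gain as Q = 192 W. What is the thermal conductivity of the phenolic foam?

ΣR = ΔT/Q = |-22.1 − 22|/192 = 0.2297 K/W
Known resistances:
  R_conv,in = 1/(hA) = 1/(59.0·41.2) = 4.114×10^-4 K/W
  R_nickel alloy = L/(kA) = 0.00619/(13.9·41.2) = 1.081×10^-5 K/W
R_phenolic foam = ΣR − ΣR_known = 0.2297 − 4.222×10^-4 = 0.2293 K/W
L/(kA) = 0.2293 ⇒ k = 0.188/(0.2293·41.2) = 0.0199 W/m·K

k = 0.0199 W/m·K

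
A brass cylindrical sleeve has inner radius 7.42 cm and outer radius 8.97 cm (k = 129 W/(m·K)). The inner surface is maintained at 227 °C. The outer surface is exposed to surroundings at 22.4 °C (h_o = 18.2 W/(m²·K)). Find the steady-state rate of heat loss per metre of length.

Q' = 2090 W/m

Treat each layer as a resistance in series:
  R'_brass = ln(0.0897/0.0742)/(2πk) = 0.1897/(2π·129) = 2.341×10^-4 m·K/W
  R'_conv,out = 1/(2πr h) = 1/(2π·0.0897·18.2) = 0.09749 m·K/W
ΣR = 2.341×10^-4 + 0.09749 = 0.09772 m·K/W
Q' = ΔT/ΣR = (227 °C − 22.4 °C)/0.09772 = 2090 W/m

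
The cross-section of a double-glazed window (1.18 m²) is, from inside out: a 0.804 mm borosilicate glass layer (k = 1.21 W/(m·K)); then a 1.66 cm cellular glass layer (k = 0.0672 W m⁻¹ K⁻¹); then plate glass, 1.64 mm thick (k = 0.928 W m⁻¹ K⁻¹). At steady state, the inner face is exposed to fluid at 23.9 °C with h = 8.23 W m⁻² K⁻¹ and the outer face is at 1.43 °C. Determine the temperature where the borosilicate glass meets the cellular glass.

Series thermal resistances, inner to outer:
  R_conv,in = 1/(hA) = 1/(8.23·1.18) = 0.1030 K/W
  R_borosilicate glass = L/(kA) = 8.04×10^-4/(1.21·1.18) = 5.631×10^-4 K/W
  R_cellular glass = L/(kA) = 0.0166/(0.0672·1.18) = 0.2093 K/W
  R_plate glass = L/(kA) = 0.00164/(0.928·1.18) = 0.001498 K/W
ΣR = 0.1030 + 5.631×10^-4 + 0.2093 + 0.001498 = 0.3144 K/W
Q = ΔT/ΣR = (23.9 °C − 1.43 °C)/0.3144 = 71.47 W
From the inner boundary to the borosilicate glass/cellular glass interface, ΣR_partial = 0.1036 K/W.
T_interface = T_in − Q·ΣR_partial = 23.9 °C − (71.47)(0.1036) = 16.5 °C

T = 16.5 °C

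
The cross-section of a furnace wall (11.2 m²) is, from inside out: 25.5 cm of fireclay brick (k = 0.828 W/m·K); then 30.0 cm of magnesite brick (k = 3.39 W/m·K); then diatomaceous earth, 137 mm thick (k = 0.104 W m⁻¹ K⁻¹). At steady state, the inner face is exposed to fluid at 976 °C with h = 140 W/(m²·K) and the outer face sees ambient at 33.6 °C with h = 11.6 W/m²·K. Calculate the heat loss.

Q = 5.84 kW

Resistance network (inner→outer):
  R_conv,in = 1/(hA) = 1/(140·11.2) = 6.378×10^-4 K/W
  R_fireclay brick = L/(kA) = 0.255/(0.828·11.2) = 0.02750 K/W
  R_magnesite brick = L/(kA) = 0.300/(3.39·11.2) = 0.007901 K/W
  R_diatomaceous earth = L/(kA) = 0.137/(0.104·11.2) = 0.1176 K/W
  R_conv,out = 1/(hA) = 1/(11.6·11.2) = 0.007697 K/W
ΣR = 6.378×10^-4 + 0.02750 + 0.007901 + 0.1176 + 0.007697 = 0.1613 K/W
Q = ΔT/ΣR = (976 °C − 33.6 °C)/0.1613 = 5840 W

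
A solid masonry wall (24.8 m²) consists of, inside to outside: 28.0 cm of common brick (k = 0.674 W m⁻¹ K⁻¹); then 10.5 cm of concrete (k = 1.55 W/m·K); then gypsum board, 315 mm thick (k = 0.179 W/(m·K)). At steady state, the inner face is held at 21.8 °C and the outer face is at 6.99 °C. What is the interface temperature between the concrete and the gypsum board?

T = 18.6 °C

Series thermal resistances, inner to outer:
  R_common brick = L/(kA) = 0.280/(0.674·24.8) = 0.01675 K/W
  R_concrete = L/(kA) = 0.105/(1.55·24.8) = 0.002732 K/W
  R_gypsum board = L/(kA) = 0.315/(0.179·24.8) = 0.07096 K/W
ΣR = 0.01675 + 0.002732 + 0.07096 = 0.09044 K/W
Q = ΔT/ΣR = (21.8 °C − 6.99 °C)/0.09044 = 163.8 W
From the inner boundary to the concrete/gypsum board interface, ΣR_partial = 0.01948 K/W.
T_interface = T_in − Q·ΣR_partial = 21.8 °C − (163.8)(0.01948) = 18.6 °C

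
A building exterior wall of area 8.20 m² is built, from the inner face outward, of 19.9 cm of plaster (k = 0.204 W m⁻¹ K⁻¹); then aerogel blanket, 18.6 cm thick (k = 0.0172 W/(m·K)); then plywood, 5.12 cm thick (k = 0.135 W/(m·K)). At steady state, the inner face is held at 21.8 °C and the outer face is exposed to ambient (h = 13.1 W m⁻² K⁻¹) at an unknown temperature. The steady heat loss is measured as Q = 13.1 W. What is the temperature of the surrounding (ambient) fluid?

Sum the resistances:
  R_plaster = L/(kA) = 0.199/(0.204·8.20) = 0.1190 K/W
  R_aerogel blanket = L/(kA) = 0.186/(0.0172·8.20) = 1.319 K/W
  R_plywood = L/(kA) = 0.0512/(0.135·8.20) = 0.04625 K/W
  R_conv,out = 1/(hA) = 1/(13.1·8.20) = 0.009309 K/W
ΣR = 1.493 K/W
ΔT = Q·ΣR = 13.1 × 1.493 = 19.56 K
Heat flows outward, so T_out = T_in − ΔT = 21.8 − 19.56 = 2.24 °C

T_out = 2.24 °C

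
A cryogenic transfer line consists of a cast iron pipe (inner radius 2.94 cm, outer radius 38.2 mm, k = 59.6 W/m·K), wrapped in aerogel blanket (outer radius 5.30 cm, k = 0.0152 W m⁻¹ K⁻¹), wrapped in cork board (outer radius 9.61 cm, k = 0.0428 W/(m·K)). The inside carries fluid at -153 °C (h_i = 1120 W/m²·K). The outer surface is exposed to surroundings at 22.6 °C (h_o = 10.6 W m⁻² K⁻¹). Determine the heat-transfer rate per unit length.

Treat each layer as a resistance in series:
  R'_conv,in = 1/(2πr h) = 1/(2π·0.0294·1120) = 0.004833 m·K/W
  R'_cast iron = ln(0.0382/0.0294)/(2πk) = 0.2618/(2π·59.6) = 6.992×10^-4 m·K/W
  R'_aerogel blanket = ln(0.0530/0.0382)/(2πk) = 0.3275/(2π·0.0152) = 3.429 m·K/W
  R'_cork board = ln(0.0961/0.0530)/(2πk) = 0.5951/(2π·0.0428) = 2.213 m·K/W
  R'_conv,out = 1/(2πr h) = 1/(2π·0.0961·10.6) = 0.1562 m·K/W
ΣR = 0.004833 + 6.992×10^-4 + 3.429 + 2.213 + 0.1562 = 5.804 m·K/W
Q' = ΔT/ΣR = (-153 °C − 22.6 °C)/5.804 = -30.3 W/m
(Negative Q' ⇒ heat flows inward; heat gain = 30.3 W/m.)

Q' = 30.3 W/m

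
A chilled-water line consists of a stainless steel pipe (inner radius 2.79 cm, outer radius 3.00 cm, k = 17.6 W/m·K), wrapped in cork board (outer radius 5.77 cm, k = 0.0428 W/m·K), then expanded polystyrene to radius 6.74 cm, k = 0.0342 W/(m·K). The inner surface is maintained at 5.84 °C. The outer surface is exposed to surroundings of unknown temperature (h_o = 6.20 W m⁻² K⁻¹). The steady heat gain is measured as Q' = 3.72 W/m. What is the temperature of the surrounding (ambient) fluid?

Series resistances:
  R'_stainless steel = ln(0.0300/0.0279)/(2πk) = 0.07257/(2π·17.6) = 6.562×10^-4 m·K/W
  R'_cork board = ln(0.0577/0.0300)/(2πk) = 0.6541/(2π·0.0428) = 2.432 m·K/W
  R'_expanded polystyrene = ln(0.0674/0.0577)/(2πk) = 0.1554/(2π·0.0342) = 0.7231 m·K/W
  R'_conv,out = 1/(2πr h) = 1/(2π·0.0674·6.20) = 0.3809 m·K/W
ΣR = 3.537 m·K/W
ΔT = Q'·ΣR = 3.72 × 3.537 = 13.16 K
Heat flows inward, so T_out = T_in + ΔT = 5.84 + 13.16 = 19.0 °C

T_out = 19.0 °C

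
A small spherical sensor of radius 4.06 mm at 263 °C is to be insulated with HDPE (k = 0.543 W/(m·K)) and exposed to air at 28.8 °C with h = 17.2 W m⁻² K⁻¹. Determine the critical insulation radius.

r_cr = 6.31 cm

For a sphere, r_cr = 2k_ins/h = 2·0.543/17.2 = 0.0631 m = 6.31 cm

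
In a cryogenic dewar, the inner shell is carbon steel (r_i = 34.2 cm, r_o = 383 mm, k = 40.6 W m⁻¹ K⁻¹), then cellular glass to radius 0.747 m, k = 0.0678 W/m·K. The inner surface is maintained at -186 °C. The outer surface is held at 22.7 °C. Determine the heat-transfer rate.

Q = 140 W

Treat each layer as a resistance in series:
  R_carbon steel = (1/0.342 − 1/0.383)/(4πk) = 0.3130/(4π·40.6) = 6.135×10^-4 K/W
  R_cellular glass = (1/0.383 − 1/0.747)/(4πk) = 1.272/(4π·0.0678) = 1.493 K/W
ΣR = 6.135×10^-4 + 1.493 = 1.494 K/W
Q = ΔT/ΣR = (-186 °C − 22.7 °C)/1.494 = -140 W
(Negative Q ⇒ heat flows inward; heat gain = 140 W.)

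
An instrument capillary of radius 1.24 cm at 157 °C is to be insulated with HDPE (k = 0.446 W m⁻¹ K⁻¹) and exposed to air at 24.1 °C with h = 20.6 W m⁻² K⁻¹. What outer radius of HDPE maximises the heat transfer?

r_cr = 2.17 cm

For a cylinder, r_cr = k_ins/h = 0.446/20.6 = 0.0217 m = 2.17 cm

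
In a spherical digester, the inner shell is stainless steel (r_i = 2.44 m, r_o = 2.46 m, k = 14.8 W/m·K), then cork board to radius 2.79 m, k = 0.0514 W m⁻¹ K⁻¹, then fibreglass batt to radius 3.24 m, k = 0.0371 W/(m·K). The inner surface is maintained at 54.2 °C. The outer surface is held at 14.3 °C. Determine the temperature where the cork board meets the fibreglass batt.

T = 37.8 °C

Resistance network (inner→outer):
  R_stainless steel = (1/2.44 − 1/2.46)/(4πk) = 0.003332/(4π·14.8) = 1.792×10^-5 K/W
  R_cork board = (1/2.46 − 1/2.79)/(4πk) = 0.04808/(4π·0.0514) = 0.07444 K/W
  R_fibreglass batt = (1/2.79 − 1/3.24)/(4πk) = 0.04978/(4π·0.0371) = 0.1068 K/W
ΣR = 1.792×10^-5 + 0.07444 + 0.1068 = 0.1813 K/W
Q = ΔT/ΣR = (54.2 °C − 14.3 °C)/0.1813 = 220.1 W
From the inner boundary to the cork board/fibreglass batt interface, ΣR_partial = 0.07446 K/W.
T_interface = T_in − Q·ΣR_partial = 54.2 °C − (220.1)(0.07446) = 37.8 °C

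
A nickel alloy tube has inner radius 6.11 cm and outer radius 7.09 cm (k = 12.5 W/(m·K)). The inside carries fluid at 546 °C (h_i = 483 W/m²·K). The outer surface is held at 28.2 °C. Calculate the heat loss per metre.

Treat each layer as a resistance in series:
  R'_conv,in = 1/(2πr h) = 1/(2π·0.0611·483) = 0.005393 m·K/W
  R'_nickel alloy = ln(0.0709/0.0611)/(2πk) = 0.1488/(2π·12.5) = 0.001894 m·K/W
ΣR = 0.005393 + 0.001894 = 0.007287 m·K/W
Q' = ΔT/ΣR = (546 °C − 28.2 °C)/0.007287 = 71100 W/m

Q' = 71100 W/m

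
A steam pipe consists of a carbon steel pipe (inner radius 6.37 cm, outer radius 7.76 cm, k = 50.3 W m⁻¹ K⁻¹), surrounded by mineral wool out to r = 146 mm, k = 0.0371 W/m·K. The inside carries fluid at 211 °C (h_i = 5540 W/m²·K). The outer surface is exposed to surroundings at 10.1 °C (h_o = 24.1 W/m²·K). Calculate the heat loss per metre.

Q' = 72.9 W/m

Treat each layer as a resistance in series:
  R'_conv,in = 1/(2πr h) = 1/(2π·0.0637·5540) = 4.510×10^-4 m·K/W
  R'_carbon steel = ln(0.0776/0.0637)/(2πk) = 0.1974/(2π·50.3) = 6.245×10^-4 m·K/W
  R'_mineral wool = ln(0.146/0.0776)/(2πk) = 0.6320/(2π·0.0371) = 2.711 m·K/W
  R'_conv,out = 1/(2πr h) = 1/(2π·0.146·24.1) = 0.04523 m·K/W
ΣR = 4.510×10^-4 + 6.245×10^-4 + 2.711 + 0.04523 = 2.757 m·K/W
Q' = ΔT/ΣR = (211 °C − 10.1 °C)/2.757 = 72.9 W/m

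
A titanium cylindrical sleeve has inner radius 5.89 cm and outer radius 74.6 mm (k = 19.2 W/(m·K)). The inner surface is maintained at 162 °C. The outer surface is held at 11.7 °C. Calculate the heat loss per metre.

Q' = 76.7 kW/m

Q' = 2πk·ΔT/ln(r₂/r₁) = 2π × 19.2 × 150.3 / ln(0.0746/0.0589) = 76700 W/m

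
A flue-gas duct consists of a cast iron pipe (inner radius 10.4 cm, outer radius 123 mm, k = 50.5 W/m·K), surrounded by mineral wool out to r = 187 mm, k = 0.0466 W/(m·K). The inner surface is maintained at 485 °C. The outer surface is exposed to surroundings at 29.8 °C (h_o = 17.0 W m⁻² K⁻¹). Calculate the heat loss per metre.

Q' = 307 W/m

Series thermal resistances, inner to outer:
  R'_cast iron = ln(0.123/0.104)/(2πk) = 0.1678/(2π·50.5) = 5.288×10^-4 m·K/W
  R'_mineral wool = ln(0.187/0.123)/(2πk) = 0.4189/(2π·0.0466) = 1.431 m·K/W
  R'_conv,out = 1/(2πr h) = 1/(2π·0.187·17.0) = 0.05006 m·K/W
ΣR = 5.288×10^-4 + 1.431 + 0.05006 = 1.482 m·K/W
Q' = ΔT/ΣR = (485 °C − 29.8 °C)/1.482 = 307 W/m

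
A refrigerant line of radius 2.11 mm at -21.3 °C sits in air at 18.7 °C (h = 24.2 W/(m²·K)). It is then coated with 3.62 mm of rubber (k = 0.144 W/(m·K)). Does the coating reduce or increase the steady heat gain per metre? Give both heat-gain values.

Critical radius for a cylinder: r_cr = k/h = 0.00595 m = 0.595 cm.
Outer radius after coating: r₂ = 0.00211 + 0.00362 = 0.00573 m.
Since r₁ < r_cr and r₂ ≤ r_cr, the coating moves toward the maximum at r_cr — heat gain rises.
Bare: R = 1/(2πr₁h) = 3.117 m·K/W; Q = 40/3.117 = 12.8 W/m.
Coated: R = R_cond + R_conv = 2.252 m·K/W; Q = 40/2.252 = 17.8 W/m.

increases: 12.8 → 17.8 W/m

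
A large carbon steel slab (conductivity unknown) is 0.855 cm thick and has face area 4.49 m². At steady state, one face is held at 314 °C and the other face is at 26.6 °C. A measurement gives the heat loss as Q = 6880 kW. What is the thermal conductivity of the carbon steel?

k = 45.6 W/m·K

ΣR = ΔT/Q = |314 − 26.6|/6.88×10^6 = 4.177×10^-5 K/W
L/(kA) = 4.177×10^-5 ⇒ k = 0.00855/(4.177×10^-5·4.49) = 45.6 W/m·K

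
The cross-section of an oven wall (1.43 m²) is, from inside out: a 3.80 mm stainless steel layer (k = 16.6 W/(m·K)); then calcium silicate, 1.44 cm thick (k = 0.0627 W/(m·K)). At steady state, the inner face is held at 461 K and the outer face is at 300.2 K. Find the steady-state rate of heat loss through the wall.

Resistance network (inner→outer):
  R_stainless steel = L/(kA) = 0.00380/(16.6·1.43) = 1.601×10^-4 K/W
  R_calcium silicate = L/(kA) = 0.0144/(0.0627·1.43) = 0.1606 K/W
ΣR = 1.601×10^-4 + 0.1606 = 0.1608 K/W
Q = ΔT/ΣR = (461 K − 300.2 K)/0.1608 = 1000 W

Q = 1000 W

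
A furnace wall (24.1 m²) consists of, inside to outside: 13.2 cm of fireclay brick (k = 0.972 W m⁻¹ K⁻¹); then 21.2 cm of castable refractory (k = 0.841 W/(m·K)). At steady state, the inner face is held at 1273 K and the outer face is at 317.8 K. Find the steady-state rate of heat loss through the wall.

Resistance network (inner→outer):
  R_fireclay brick = L/(kA) = 0.132/(0.972·24.1) = 0.005635 K/W
  R_castable refractory = L/(kA) = 0.212/(0.841·24.1) = 0.01046 K/W
ΣR = 0.005635 + 0.01046 = 0.01610 K/W
Q = ΔT/ΣR = (1273 K − 317.8 K)/0.01610 = 59300 W

Q = 59.3 kW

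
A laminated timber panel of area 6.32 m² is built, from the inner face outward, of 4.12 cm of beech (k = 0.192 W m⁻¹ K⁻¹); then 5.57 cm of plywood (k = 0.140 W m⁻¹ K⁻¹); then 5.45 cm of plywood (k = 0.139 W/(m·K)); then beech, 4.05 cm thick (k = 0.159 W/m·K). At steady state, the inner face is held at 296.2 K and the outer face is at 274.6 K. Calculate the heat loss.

Q = 108 W

Resistance network (inner→outer):
  R_beech = L/(kA) = 0.0412/(0.192·6.32) = 0.03395 K/W
  R_plywood = L/(kA) = 0.0557/(0.140·6.32) = 0.06295 K/W
  R_plywood = L/(kA) = 0.0545/(0.139·6.32) = 0.06204 K/W
  R_beech = L/(kA) = 0.0405/(0.159·6.32) = 0.04030 K/W
ΣR = 0.03395 + 0.06295 + 0.06204 + 0.04030 = 0.1992 K/W
Q = ΔT/ΣR = (296.2 K − 274.6 K)/0.1992 = 108 W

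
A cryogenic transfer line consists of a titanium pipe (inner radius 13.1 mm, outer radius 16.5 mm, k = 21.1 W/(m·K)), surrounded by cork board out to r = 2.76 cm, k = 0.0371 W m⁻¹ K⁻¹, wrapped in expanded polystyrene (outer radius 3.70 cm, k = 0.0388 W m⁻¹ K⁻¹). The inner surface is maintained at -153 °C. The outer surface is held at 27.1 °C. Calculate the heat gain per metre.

Q' = 52.8 W/m

Treat each layer as a resistance in series:
  R'_titanium = ln(0.0165/0.0131)/(2πk) = 0.2307/(2π·21.1) = 0.001741 m·K/W
  R'_cork board = ln(0.0276/0.0165)/(2πk) = 0.5145/(2π·0.0371) = 2.207 m·K/W
  R'_expanded polystyrene = ln(0.0370/0.0276)/(2πk) = 0.2931/(2π·0.0388) = 1.202 m·K/W
ΣR = 0.001741 + 2.207 + 1.202 = 3.411 m·K/W
Q' = ΔT/ΣR = (-153 °C − 27.1 °C)/3.411 = -52.8 W/m
(Negative Q' ⇒ heat flows inward; heat gain = 52.8 W/m.)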